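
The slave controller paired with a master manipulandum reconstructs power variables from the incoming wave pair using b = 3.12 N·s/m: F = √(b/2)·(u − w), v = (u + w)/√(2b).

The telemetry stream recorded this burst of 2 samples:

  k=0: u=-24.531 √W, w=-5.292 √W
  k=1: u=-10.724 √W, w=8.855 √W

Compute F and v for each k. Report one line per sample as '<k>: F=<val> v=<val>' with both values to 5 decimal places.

0: F=-24.02950 v=-11.93875
1: F=-24.45416 v=-0.74820

k=0: u−w=-19.23900, u+w=-29.82300; √(b/2)=1.24900, √(2b)=2.49800; F=1.24900×(-19.239)=-24.02950, v=-29.82300/2.49800=-11.93875
k=1: u−w=-19.57900, u+w=-1.86900; √(b/2)=1.24900, √(2b)=2.49800; F=1.24900×(-19.579)=-24.45416, v=-1.86900/2.49800=-0.74820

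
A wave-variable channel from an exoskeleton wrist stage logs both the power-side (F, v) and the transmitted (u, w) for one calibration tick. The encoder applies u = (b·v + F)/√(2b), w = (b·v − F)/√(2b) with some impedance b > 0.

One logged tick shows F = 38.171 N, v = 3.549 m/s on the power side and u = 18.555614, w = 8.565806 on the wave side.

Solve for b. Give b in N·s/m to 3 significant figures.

u + w = 27.121420;  u + w = √(2b)·v, so √(2b) = 27.121420/3.549 = 7.641989.
b = (√(2b))²/2 = 58.400000/2 = 29.200000.
(Check via u − w = 2F/√(2b): u − w = 9.989808, 2F/√(2b) = 9.989807.)

b = 29.2 N·s/m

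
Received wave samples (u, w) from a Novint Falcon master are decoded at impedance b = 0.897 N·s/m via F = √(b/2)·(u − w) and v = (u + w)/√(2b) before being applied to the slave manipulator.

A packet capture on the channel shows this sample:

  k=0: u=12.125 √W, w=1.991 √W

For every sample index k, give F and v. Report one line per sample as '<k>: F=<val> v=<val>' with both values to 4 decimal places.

k=0: u−w=10.1340, u+w=14.1160; √(b/2)=0.6697, √(2b)=1.3394; F=0.6697×10.134=6.7868, v=14.1160/1.3394=10.5390

0: F=6.7868 v=10.5390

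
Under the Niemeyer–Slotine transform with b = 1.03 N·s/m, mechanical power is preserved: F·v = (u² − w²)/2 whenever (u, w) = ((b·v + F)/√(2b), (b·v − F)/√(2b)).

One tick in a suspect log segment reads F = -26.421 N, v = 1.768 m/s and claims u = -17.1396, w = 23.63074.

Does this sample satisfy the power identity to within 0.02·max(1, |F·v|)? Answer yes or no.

F·v = (-26.421)×1.768 = -46.71233 W.
(u² − w²)/2 = (293.76589 − 558.41187)/2 = -132.32299 W.
|Δ| = 85.61066;  2% of max(1, |F·v|) = 0.93425.

no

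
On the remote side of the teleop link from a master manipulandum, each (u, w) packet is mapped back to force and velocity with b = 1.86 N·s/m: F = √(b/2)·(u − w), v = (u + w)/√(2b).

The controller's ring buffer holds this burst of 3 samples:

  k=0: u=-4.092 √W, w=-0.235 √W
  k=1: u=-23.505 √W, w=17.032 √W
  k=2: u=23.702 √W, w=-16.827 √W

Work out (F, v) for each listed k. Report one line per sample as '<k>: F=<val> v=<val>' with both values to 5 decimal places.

0: F=-3.71956 v=-2.24344
1: F=-39.09247 v=-3.35609
2: F=39.08475 v=3.56452

k=0: u−w=-3.85700, u+w=-4.32700; √(b/2)=0.96437, √(2b)=1.92873; F=0.96437×(-3.857)=-3.71956, v=-4.32700/1.92873=-2.24344
k=1: u−w=-40.53700, u+w=-6.47300; √(b/2)=0.96437, √(2b)=1.92873; F=0.96437×(-40.537)=-39.09247, v=-6.47300/1.92873=-3.35609
k=2: u−w=40.52900, u+w=6.87500; √(b/2)=0.96437, √(2b)=1.92873; F=0.96437×40.529=39.08475, v=6.87500/1.92873=3.56452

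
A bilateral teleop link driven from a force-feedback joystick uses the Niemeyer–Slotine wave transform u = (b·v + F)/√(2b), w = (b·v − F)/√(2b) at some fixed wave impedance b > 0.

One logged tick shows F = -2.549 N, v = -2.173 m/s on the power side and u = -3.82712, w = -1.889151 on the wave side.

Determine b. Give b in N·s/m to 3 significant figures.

b = 3.46 N·s/m

u + w = -5.716271;  u + w = √(2b)·v, so √(2b) = -5.716271/(-2.173) = 2.630590.
b = (√(2b))²/2 = 6.920001/2 = 3.460001.
(Check via u − w = 2F/√(2b): u − w = -1.937969, 2F/√(2b) = -1.937969.)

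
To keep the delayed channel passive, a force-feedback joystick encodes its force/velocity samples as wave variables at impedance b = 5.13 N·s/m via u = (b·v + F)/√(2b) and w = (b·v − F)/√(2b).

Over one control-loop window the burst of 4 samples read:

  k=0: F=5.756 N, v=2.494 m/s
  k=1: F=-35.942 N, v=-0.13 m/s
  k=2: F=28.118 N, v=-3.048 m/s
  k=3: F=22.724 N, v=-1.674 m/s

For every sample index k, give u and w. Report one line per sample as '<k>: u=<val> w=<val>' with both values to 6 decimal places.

0: u=5.791291 w=2.197299
1: u=-11.429125 w=11.012719
2: u=3.896746 w=-13.659867
3: u=4.413311 w=-9.775340

k=0: b·v=5.13×2.494=12.794220; √(2b)=3.203123; u=(12.794220+5.756)/3.203123=5.791291, w=(12.794220−5.756)/3.203123=2.197299
k=1: b·v=5.13×(-0.13)=-0.666900; √(2b)=3.203123; u=(-0.666900+(-35.942))/3.203123=-11.429125, w=(-0.666900−(-35.942))/3.203123=11.012719
k=2: b·v=5.13×(-3.048)=-15.636240; √(2b)=3.203123; u=(-15.636240+28.118)/3.203123=3.896746, w=(-15.636240−28.118)/3.203123=-13.659867
k=3: b·v=5.13×(-1.674)=-8.587620; √(2b)=3.203123; u=(-8.587620+22.724)/3.203123=4.413311, w=(-8.587620−22.724)/3.203123=-9.775340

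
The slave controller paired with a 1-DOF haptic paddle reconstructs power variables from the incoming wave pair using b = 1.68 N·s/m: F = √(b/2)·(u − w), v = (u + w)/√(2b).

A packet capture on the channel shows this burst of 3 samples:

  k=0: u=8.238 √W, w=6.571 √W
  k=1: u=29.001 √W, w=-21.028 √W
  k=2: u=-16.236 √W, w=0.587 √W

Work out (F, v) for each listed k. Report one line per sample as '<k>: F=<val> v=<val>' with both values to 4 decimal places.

0: F=1.5278 v=8.0790
1: F=45.8523 v=4.3496
2: F=-15.4185 v=-8.5372

k=0: u−w=1.6670, u+w=14.8090; √(b/2)=0.9165, √(2b)=1.8330; F=0.9165×1.667=1.5278, v=14.8090/1.8330=8.0790
k=1: u−w=50.0290, u+w=7.9730; √(b/2)=0.9165, √(2b)=1.8330; F=0.9165×50.029=45.8523, v=7.9730/1.8330=4.3496
k=2: u−w=-16.8230, u+w=-15.6490; √(b/2)=0.9165, √(2b)=1.8330; F=0.9165×(-16.823)=-15.4185, v=-15.6490/1.8330=-8.5372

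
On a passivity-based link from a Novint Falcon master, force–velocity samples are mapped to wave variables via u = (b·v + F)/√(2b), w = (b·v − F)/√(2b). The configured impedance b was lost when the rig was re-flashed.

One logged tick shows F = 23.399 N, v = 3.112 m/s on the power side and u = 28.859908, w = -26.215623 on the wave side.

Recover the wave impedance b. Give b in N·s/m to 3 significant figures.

b = 0.361 N·s/m

u + w = 2.644285;  u + w = √(2b)·v, so √(2b) = 2.644285/3.112 = 0.849706.
b = (√(2b))²/2 = 0.722000/2 = 0.361000.
(Check via u − w = 2F/√(2b): u − w = 55.075531, 2F/√(2b) = 55.075522.)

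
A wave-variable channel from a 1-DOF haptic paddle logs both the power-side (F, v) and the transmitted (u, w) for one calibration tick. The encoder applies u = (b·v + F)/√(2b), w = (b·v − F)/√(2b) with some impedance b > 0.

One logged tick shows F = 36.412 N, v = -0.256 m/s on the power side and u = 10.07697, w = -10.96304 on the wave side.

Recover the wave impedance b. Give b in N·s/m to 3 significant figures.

u + w = -0.88607;  u + w = √(2b)·v, so √(2b) = -0.88607/(-0.256) = 3.46121.
b = (√(2b))²/2 = 11.97998/2 = 5.98999.
(Check via u − w = 2F/√(2b): u − w = 21.04001, 2F/√(2b) = 21.04004.)

b = 5.99 N·s/m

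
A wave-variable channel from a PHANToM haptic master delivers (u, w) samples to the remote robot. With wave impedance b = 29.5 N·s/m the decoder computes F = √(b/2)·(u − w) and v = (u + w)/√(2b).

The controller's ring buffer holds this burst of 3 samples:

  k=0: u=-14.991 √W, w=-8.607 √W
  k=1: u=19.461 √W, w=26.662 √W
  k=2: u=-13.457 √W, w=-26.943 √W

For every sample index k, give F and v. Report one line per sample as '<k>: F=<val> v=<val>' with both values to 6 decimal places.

0: F=-24.518217 v=-3.072198
1: F=-27.655965 v=6.004703
2: F=51.793966 v=-5.259632

k=0: u−w=-6.384000, u+w=-23.598000; √(b/2)=3.840573, √(2b)=7.681146; F=3.840573×(-6.384)=-24.518217, v=-23.598000/7.681146=-3.072198
k=1: u−w=-7.201000, u+w=46.123000; √(b/2)=3.840573, √(2b)=7.681146; F=3.840573×(-7.201)=-27.655965, v=46.123000/7.681146=6.004703
k=2: u−w=13.486000, u+w=-40.400000; √(b/2)=3.840573, √(2b)=7.681146; F=3.840573×13.486=51.793966, v=-40.400000/7.681146=-5.259632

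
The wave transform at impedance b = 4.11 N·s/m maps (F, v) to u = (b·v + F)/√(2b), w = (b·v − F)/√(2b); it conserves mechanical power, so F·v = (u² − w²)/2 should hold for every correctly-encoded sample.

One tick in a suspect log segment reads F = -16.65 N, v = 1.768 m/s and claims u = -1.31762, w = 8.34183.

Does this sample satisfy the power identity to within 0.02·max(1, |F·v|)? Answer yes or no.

F·v = (-16.65)×1.768 = -29.4372 W.
(u² − w²)/2 = (1.7361 − 69.5861)/2 = -33.9250 W.
|Δ| = 4.4878;  2% of max(1, |F·v|) = 0.5887.

no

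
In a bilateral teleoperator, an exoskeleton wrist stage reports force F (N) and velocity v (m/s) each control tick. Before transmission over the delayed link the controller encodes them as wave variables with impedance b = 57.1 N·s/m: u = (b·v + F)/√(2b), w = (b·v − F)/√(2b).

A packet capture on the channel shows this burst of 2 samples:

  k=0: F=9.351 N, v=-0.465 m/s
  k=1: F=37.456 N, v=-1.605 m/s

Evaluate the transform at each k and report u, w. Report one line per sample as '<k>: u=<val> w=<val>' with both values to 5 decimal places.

0: u=-1.60956 w=-3.35963
1: u=-5.07087 w=-12.08087

k=0: b·v=57.1×(-0.465)=-26.55150; √(2b)=10.68644; u=(-26.55150+9.351)/10.68644=-1.60956, w=(-26.55150−9.351)/10.68644=-3.35963
k=1: b·v=57.1×(-1.605)=-91.64550; √(2b)=10.68644; u=(-91.64550+37.456)/10.68644=-5.07087, w=(-91.64550−37.456)/10.68644=-12.08087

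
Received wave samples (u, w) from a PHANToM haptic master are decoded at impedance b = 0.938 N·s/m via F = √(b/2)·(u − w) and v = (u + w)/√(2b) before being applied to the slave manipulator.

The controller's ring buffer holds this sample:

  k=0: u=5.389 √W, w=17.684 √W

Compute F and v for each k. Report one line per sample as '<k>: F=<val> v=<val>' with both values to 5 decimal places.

k=0: u−w=-12.29500, u+w=23.07300; √(b/2)=0.68484, √(2b)=1.36967; F=0.68484×(-12.295)=-8.42006, v=23.07300/1.36967=16.84565

0: F=-8.42006 v=16.84565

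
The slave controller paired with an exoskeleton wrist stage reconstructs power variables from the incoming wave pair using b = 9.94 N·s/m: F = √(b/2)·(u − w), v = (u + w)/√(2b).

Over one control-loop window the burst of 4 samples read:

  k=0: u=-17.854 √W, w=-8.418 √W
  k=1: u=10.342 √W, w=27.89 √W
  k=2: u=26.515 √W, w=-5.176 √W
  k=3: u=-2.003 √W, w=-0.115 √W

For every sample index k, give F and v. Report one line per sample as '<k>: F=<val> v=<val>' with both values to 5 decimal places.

k=0: u−w=-9.43600, u+w=-26.27200; √(b/2)=2.22935, √(2b)=4.45870; F=2.22935×(-9.436)=-21.03614, v=-26.27200/4.45870=-5.89230
k=1: u−w=-17.54800, u+w=38.23200; √(b/2)=2.22935, √(2b)=4.45870; F=2.22935×(-17.548)=-39.12063, v=38.23200/4.45870=8.57470
k=2: u−w=31.69100, u+w=21.33900; √(b/2)=2.22935, √(2b)=4.45870; F=2.22935×31.691=70.65032, v=21.33900/4.45870=4.78592
k=3: u−w=-1.88800, u+w=-2.11800; √(b/2)=2.22935, √(2b)=4.45870; F=2.22935×(-1.888)=-4.20901, v=-2.11800/4.45870=-0.47503

0: F=-21.03614 v=-5.89230
1: F=-39.12063 v=8.57470
2: F=70.65032 v=4.78592
3: F=-4.20901 v=-0.47503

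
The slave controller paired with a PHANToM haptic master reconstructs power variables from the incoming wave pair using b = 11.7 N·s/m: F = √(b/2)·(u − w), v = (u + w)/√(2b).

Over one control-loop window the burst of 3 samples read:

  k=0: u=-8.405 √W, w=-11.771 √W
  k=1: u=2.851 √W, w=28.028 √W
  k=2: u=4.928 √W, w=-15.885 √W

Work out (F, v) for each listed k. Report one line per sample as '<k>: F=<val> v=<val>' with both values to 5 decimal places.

k=0: u−w=3.36600, u+w=-20.17600; √(b/2)=2.41868, √(2b)=4.83735; F=2.41868×3.366=8.14127, v=-20.17600/4.83735=-4.17087
k=1: u−w=-25.17700, u+w=30.87900; √(b/2)=2.41868, √(2b)=4.83735; F=2.41868×(-25.177)=-60.89504, v=30.87900/4.83735=6.38345
k=2: u−w=20.81300, u+w=-10.95700; √(b/2)=2.41868, √(2b)=4.83735; F=2.41868×20.813=50.33993, v=-10.95700/4.83735=-2.26508

0: F=8.14127 v=-4.17087
1: F=-60.89504 v=6.38345
2: F=50.33993 v=-2.26508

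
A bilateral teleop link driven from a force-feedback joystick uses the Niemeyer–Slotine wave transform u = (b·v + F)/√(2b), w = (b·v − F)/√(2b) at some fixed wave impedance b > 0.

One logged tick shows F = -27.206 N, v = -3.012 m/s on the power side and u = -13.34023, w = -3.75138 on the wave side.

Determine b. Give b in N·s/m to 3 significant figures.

b = 16.1 N·s/m

u + w = -17.09161;  u + w = √(2b)·v, so √(2b) = -17.09161/(-3.012) = 5.67451.
b = (√(2b))²/2 = 32.20001/2 = 16.10001.
(Check via u − w = 2F/√(2b): u − w = -9.58885, 2F/√(2b) = -9.58885.)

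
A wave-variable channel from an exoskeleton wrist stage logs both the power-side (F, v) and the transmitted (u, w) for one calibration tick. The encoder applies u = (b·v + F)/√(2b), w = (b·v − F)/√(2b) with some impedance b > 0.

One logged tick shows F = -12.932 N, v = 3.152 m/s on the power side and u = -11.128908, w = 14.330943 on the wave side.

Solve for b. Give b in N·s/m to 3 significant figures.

b = 0.516 N·s/m

u + w = 3.202035;  u + w = √(2b)·v, so √(2b) = 3.202035/3.152 = 1.015874.
b = (√(2b))²/2 = 1.032000/2 = 0.516000.
(Check via u − w = 2F/√(2b): u − w = -25.459851, 2F/√(2b) = -25.459849.)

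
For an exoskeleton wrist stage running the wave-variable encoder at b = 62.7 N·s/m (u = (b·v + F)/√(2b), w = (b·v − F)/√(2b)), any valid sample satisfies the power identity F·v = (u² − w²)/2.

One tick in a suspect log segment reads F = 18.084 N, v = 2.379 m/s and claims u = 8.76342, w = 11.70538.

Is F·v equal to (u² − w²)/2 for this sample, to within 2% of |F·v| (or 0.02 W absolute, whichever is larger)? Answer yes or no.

F·v = 18.084×2.379 = 43.02184 W.
(u² − w²)/2 = (76.79753 − 137.01592)/2 = -30.10920 W.
|Δ| = 73.13103;  2% of max(1, |F·v|) = 0.86044.

no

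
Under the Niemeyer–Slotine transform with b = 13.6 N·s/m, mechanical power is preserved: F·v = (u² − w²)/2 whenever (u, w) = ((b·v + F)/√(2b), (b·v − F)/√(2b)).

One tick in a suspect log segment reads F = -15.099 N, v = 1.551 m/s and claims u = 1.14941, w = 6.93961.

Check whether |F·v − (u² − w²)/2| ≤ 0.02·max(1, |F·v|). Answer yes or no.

yes

F·v = (-15.099)×1.551 = -23.4185 W.
(u² − w²)/2 = (1.3211 − 48.1582)/2 = -23.4185 W.
|Δ| = 0.0000;  2% of max(1, |F·v|) = 0.4684.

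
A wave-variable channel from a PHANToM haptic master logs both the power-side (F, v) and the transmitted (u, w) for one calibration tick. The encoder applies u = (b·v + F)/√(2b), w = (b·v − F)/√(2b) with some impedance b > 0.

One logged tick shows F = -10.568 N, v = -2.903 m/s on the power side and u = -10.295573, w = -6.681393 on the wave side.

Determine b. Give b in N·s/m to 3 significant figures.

u + w = -16.976966;  u + w = √(2b)·v, so √(2b) = -16.976966/(-2.903) = 5.848076.
b = (√(2b))²/2 = 34.199998/2 = 17.099999.
(Check via u − w = 2F/√(2b): u − w = -3.614180, 2F/√(2b) = -3.614180.)

b = 17.1 N·s/m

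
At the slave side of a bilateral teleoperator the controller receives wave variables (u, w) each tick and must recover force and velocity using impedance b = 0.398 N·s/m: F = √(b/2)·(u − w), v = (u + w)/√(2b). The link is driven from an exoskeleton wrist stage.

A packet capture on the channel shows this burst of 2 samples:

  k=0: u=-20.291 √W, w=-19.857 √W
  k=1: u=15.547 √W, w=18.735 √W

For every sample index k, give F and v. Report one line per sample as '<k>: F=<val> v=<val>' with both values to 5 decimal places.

k=0: u−w=-0.43400, u+w=-40.14800; √(b/2)=0.44609, √(2b)=0.89219; F=0.44609×(-0.434)=-0.19360, v=-40.14800/0.89219=-44.99947
k=1: u−w=-3.18800, u+w=34.28200; √(b/2)=0.44609, √(2b)=0.89219; F=0.44609×(-3.188)=-1.42215, v=34.28200/0.89219=38.42462

0: F=-0.19360 v=-44.99947
1: F=-1.42215 v=38.42462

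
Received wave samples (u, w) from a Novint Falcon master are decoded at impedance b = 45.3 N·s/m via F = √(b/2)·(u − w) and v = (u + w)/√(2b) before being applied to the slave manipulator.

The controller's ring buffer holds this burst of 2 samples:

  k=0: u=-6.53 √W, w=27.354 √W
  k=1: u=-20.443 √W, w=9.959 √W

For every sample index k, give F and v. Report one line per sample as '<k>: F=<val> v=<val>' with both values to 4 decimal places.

k=0: u−w=-33.8840, u+w=20.8240; √(b/2)=4.7592, √(2b)=9.5184; F=4.7592×(-33.884)=-161.2608, v=20.8240/9.5184=2.1878
k=1: u−w=-30.4020, u+w=-10.4840; √(b/2)=4.7592, √(2b)=9.5184; F=4.7592×(-30.402)=-144.6892, v=-10.4840/9.5184=-1.1014

0: F=-161.2608 v=2.1878
1: F=-144.6892 v=-1.1014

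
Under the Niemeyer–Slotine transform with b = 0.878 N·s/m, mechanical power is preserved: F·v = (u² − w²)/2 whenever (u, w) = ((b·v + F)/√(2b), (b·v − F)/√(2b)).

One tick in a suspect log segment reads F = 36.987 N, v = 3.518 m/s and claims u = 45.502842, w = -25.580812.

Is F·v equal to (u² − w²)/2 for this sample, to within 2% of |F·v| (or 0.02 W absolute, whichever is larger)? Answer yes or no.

no

F·v = 36.987×3.518 = 130.120266 W.
(u² − w²)/2 = (2070.508630 − 654.377943)/2 = 708.065344 W.
|Δ| = 577.945078;  2% of max(1, |F·v|) = 2.602405.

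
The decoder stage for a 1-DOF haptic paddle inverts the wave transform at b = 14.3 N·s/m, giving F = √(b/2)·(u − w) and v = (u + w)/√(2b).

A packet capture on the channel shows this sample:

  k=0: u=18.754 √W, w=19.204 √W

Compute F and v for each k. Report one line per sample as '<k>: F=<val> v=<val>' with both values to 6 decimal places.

0: F=-1.203277 v=7.097744

k=0: u−w=-0.450000, u+w=37.958000; √(b/2)=2.673948, √(2b)=5.347897; F=2.673948×(-0.45)=-1.203277, v=37.958000/5.347897=7.097744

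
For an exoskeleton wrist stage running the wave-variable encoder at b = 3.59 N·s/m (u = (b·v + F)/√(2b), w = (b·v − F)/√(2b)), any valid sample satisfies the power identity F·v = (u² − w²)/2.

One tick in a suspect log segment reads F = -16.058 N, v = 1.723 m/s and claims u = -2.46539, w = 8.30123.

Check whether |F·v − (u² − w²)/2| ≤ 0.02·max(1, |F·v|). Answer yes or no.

no

F·v = (-16.058)×1.723 = -27.66793 W.
(u² − w²)/2 = (6.07815 − 68.91042)/2 = -31.41614 W.
|Δ| = 3.74820;  2% of max(1, |F·v|) = 0.55336.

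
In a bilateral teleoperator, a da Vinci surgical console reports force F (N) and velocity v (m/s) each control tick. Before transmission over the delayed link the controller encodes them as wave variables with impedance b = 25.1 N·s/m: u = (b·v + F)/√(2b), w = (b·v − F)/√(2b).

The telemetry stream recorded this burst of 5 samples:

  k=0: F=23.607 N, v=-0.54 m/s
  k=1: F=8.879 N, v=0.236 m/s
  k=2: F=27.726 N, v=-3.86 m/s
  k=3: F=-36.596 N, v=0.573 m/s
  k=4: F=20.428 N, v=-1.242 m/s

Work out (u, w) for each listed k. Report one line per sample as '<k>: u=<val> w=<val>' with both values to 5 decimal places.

k=0: b·v=25.1×(-0.54)=-13.55400; √(2b)=7.08520; u=(-13.55400+23.607)/7.08520=1.41887, w=(-13.55400−23.607)/7.08520=-5.24488
k=1: b·v=25.1×0.236=5.92360; √(2b)=7.08520; u=(5.92360+8.879)/7.08520=2.08923, w=(5.92360−8.879)/7.08520=-0.41712
k=2: b·v=25.1×(-3.86)=-96.88600; √(2b)=7.08520; u=(-96.88600+27.726)/7.08520=-9.76120, w=(-96.88600−27.726)/7.08520=-17.58766
k=3: b·v=25.1×0.573=14.38230; √(2b)=7.08520; u=(14.38230+(-36.596))/7.08520=-3.13523, w=(14.38230−(-36.596))/7.08520=7.19504
k=4: b·v=25.1×(-1.242)=-31.17420; √(2b)=7.08520; u=(-31.17420+20.428)/7.08520=-1.51671, w=(-31.17420−20.428)/7.08520=-7.28310

0: u=1.41887 w=-5.24488
1: u=2.08923 w=-0.41712
2: u=-9.76120 w=-17.58766
3: u=-3.13523 w=7.19504
4: u=-1.51671 w=-7.28310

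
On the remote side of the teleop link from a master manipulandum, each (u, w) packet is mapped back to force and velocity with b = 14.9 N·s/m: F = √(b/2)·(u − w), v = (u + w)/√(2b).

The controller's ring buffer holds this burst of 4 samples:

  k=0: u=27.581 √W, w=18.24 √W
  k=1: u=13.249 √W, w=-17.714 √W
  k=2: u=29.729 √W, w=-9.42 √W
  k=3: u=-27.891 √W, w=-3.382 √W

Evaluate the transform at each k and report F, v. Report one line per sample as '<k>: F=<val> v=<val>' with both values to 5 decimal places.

0: F=25.49597 v=8.39376
1: F=84.51254 v=-0.81792
2: F=106.85597 v=3.72032
3: F=-66.89655 v=-5.72877

k=0: u−w=9.34100, u+w=45.82100; √(b/2)=2.72947, √(2b)=5.45894; F=2.72947×9.341=25.49597, v=45.82100/5.45894=8.39376
k=1: u−w=30.96300, u+w=-4.46500; √(b/2)=2.72947, √(2b)=5.45894; F=2.72947×30.963=84.51254, v=-4.46500/5.45894=-0.81792
k=2: u−w=39.14900, u+w=20.30900; √(b/2)=2.72947, √(2b)=5.45894; F=2.72947×39.149=106.85597, v=20.30900/5.45894=3.72032
k=3: u−w=-24.50900, u+w=-31.27300; √(b/2)=2.72947, √(2b)=5.45894; F=2.72947×(-24.509)=-66.89655, v=-31.27300/5.45894=-5.72877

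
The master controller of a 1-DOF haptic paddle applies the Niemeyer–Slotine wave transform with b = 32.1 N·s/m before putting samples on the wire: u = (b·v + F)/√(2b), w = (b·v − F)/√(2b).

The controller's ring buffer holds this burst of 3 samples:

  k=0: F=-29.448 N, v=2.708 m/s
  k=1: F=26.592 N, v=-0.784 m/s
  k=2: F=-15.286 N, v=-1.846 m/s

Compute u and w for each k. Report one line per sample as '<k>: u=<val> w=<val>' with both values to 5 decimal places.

0: u=7.17365 w=14.52417
1: u=0.17792 w=-6.45971
2: u=-9.30330 w=-5.48776

k=0: b·v=32.1×2.708=86.92680; √(2b)=8.01249; u=(86.92680+(-29.448))/8.01249=7.17365, w=(86.92680−(-29.448))/8.01249=14.52417
k=1: b·v=32.1×(-0.784)=-25.16640; √(2b)=8.01249; u=(-25.16640+26.592)/8.01249=0.17792, w=(-25.16640−26.592)/8.01249=-6.45971
k=2: b·v=32.1×(-1.846)=-59.25660; √(2b)=8.01249; u=(-59.25660+(-15.286))/8.01249=-9.30330, w=(-59.25660−(-15.286))/8.01249=-5.48776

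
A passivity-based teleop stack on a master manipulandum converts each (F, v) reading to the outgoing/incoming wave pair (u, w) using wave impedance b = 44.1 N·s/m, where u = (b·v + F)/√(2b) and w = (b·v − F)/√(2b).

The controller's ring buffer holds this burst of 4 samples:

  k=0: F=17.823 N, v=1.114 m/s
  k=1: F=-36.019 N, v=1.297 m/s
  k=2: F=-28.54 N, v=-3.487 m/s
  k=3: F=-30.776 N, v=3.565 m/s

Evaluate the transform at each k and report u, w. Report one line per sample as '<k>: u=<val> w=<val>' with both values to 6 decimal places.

0: u=7.128840 w=3.333275
1: u=2.255096 w=9.925661
2: u=-19.412978 w=-13.335132
3: u=13.463312 w=20.017334

k=0: b·v=44.1×1.114=49.127400; √(2b)=9.391486; u=(49.127400+17.823)/9.391486=7.128840, w=(49.127400−17.823)/9.391486=3.333275
k=1: b·v=44.1×1.297=57.197700; √(2b)=9.391486; u=(57.197700+(-36.019))/9.391486=2.255096, w=(57.197700−(-36.019))/9.391486=9.925661
k=2: b·v=44.1×(-3.487)=-153.776700; √(2b)=9.391486; u=(-153.776700+(-28.54))/9.391486=-19.412978, w=(-153.776700−(-28.54))/9.391486=-13.335132
k=3: b·v=44.1×3.565=157.216500; √(2b)=9.391486; u=(157.216500+(-30.776))/9.391486=13.463312, w=(157.216500−(-30.776))/9.391486=20.017334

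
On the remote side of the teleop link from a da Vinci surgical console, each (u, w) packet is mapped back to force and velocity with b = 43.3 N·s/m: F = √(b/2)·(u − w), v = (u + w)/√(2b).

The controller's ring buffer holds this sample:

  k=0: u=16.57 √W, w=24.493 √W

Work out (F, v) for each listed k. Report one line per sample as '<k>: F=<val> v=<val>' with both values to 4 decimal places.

0: F=-36.8654 v=4.4126

k=0: u−w=-7.9230, u+w=41.0630; √(b/2)=4.6530, √(2b)=9.3059; F=4.6530×(-7.923)=-36.8654, v=41.0630/9.3059=4.4126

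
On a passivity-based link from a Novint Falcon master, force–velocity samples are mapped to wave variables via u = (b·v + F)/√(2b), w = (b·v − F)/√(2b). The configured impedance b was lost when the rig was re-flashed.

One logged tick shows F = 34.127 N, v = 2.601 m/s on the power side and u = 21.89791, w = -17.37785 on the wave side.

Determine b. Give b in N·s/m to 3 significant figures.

b = 1.51 N·s/m

u + w = 4.52006;  u + w = √(2b)·v, so √(2b) = 4.52006/2.601 = 1.73782.
b = (√(2b))²/2 = 3.02001/2 = 1.51000.
(Check via u − w = 2F/√(2b): u − w = 39.27576, 2F/√(2b) = 39.27573.)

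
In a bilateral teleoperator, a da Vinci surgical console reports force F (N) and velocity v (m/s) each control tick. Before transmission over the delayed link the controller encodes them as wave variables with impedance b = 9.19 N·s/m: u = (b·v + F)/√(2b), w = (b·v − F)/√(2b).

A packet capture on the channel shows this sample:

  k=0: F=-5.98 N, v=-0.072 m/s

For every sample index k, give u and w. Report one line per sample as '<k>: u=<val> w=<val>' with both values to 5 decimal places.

k=0: b·v=9.19×(-0.072)=-0.66168; √(2b)=4.28719; u=(-0.66168+(-5.98))/4.28719=-1.54919, w=(-0.66168−(-5.98))/4.28719=1.24051

0: u=-1.54919 w=1.24051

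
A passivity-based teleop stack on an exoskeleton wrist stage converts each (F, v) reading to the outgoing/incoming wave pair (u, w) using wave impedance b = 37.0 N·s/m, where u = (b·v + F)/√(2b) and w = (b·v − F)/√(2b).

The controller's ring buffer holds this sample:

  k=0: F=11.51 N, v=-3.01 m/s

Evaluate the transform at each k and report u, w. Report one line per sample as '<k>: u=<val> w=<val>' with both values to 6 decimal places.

0: u=-11.608489 w=-14.284510

k=0: b·v=37.0×(-3.01)=-111.370000; √(2b)=8.602325; u=(-111.370000+11.51)/8.602325=-11.608489, w=(-111.370000−11.51)/8.602325=-14.284510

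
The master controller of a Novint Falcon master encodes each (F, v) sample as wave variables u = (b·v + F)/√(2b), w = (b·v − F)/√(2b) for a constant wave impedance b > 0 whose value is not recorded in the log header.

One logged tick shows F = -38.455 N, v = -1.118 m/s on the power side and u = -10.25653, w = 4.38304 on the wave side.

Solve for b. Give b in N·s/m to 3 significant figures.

b = 13.8 N·s/m

u + w = -5.87349;  u + w = √(2b)·v, so √(2b) = -5.87349/(-1.118) = 5.25357.
b = (√(2b))²/2 = 27.59999/2 = 13.79999.
(Check via u − w = 2F/√(2b): u − w = -14.63957, 2F/√(2b) = -14.63957.)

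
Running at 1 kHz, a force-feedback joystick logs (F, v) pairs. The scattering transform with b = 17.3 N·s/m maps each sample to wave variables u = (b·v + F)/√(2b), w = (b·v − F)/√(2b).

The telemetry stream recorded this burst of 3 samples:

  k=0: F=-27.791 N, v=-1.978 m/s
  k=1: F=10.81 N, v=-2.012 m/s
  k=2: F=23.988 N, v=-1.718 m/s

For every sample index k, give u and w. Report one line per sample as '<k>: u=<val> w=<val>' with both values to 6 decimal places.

0: u=-10.542084 w=-1.092861
1: u=-4.079714 w=-7.755225
2: u=-0.974707 w=-9.130872

k=0: b·v=17.3×(-1.978)=-34.219400; √(2b)=5.882176; u=(-34.219400+(-27.791))/5.882176=-10.542084, w=(-34.219400−(-27.791))/5.882176=-1.092861
k=1: b·v=17.3×(-2.012)=-34.807600; √(2b)=5.882176; u=(-34.807600+10.81)/5.882176=-4.079714, w=(-34.807600−10.81)/5.882176=-7.755225
k=2: b·v=17.3×(-1.718)=-29.721400; √(2b)=5.882176; u=(-29.721400+23.988)/5.882176=-0.974707, w=(-29.721400−23.988)/5.882176=-9.130872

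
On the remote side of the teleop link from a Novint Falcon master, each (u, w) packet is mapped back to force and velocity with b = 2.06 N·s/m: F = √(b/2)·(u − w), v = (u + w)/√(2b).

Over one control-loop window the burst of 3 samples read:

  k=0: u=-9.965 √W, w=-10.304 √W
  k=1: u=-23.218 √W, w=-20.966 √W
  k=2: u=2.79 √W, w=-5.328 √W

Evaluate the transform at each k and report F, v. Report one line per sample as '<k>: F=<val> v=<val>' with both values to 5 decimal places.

k=0: u−w=0.33900, u+w=-20.26900; √(b/2)=1.01489, √(2b)=2.02978; F=1.01489×0.339=0.34405, v=-20.26900/2.02978=-9.98582
k=1: u−w=-2.25200, u+w=-44.18400; √(b/2)=1.01489, √(2b)=2.02978; F=1.01489×(-2.252)=-2.28553, v=-44.18400/2.02978=-21.76789
k=2: u−w=8.11800, u+w=-2.53800; √(b/2)=1.01489, √(2b)=2.02978; F=1.01489×8.118=8.23887, v=-2.53800/2.02978=-1.25038

0: F=0.34405 v=-9.98582
1: F=-2.28553 v=-21.76789
2: F=8.23887 v=-1.25038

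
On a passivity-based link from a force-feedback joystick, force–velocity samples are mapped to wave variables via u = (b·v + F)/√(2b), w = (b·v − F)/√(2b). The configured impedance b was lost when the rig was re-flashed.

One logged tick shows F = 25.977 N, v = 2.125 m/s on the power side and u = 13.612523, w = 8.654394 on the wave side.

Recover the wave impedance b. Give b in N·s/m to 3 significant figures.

b = 54.9 N·s/m

u + w = 22.266917;  u + w = √(2b)·v, so √(2b) = 22.266917/2.125 = 10.478549.
b = (√(2b))²/2 = 109.799993/2 = 54.899996.
(Check via u − w = 2F/√(2b): u − w = 4.958129, 2F/√(2b) = 4.958129.)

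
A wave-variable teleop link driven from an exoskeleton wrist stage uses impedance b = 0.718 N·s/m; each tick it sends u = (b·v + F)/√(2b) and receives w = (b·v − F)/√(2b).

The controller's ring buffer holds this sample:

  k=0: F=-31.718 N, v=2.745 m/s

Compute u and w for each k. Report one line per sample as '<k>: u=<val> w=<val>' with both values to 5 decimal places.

0: u=-24.82374 w=28.11316

k=0: b·v=0.718×2.745=1.97091; √(2b)=1.19833; u=(1.97091+(-31.718))/1.19833=-24.82374, w=(1.97091−(-31.718))/1.19833=28.11316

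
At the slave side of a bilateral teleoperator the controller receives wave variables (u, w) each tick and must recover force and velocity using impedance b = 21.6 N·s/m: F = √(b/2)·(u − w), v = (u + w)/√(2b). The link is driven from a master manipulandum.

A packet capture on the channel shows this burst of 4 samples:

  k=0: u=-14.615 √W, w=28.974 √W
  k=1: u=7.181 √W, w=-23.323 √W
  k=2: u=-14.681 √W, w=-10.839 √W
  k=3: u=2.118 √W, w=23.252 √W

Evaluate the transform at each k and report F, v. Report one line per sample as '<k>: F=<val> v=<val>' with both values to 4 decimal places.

0: F=-143.2481 v=2.1847
1: F=100.2464 v=-2.4559
2: F=-12.6261 v=-3.8827
3: F=-69.4534 v=3.8599

k=0: u−w=-43.5890, u+w=14.3590; √(b/2)=3.2863, √(2b)=6.5727; F=3.2863×(-43.589)=-143.2481, v=14.3590/6.5727=2.1847
k=1: u−w=30.5040, u+w=-16.1420; √(b/2)=3.2863, √(2b)=6.5727; F=3.2863×30.504=100.2464, v=-16.1420/6.5727=-2.4559
k=2: u−w=-3.8420, u+w=-25.5200; √(b/2)=3.2863, √(2b)=6.5727; F=3.2863×(-3.842)=-12.6261, v=-25.5200/6.5727=-3.8827
k=3: u−w=-21.1340, u+w=25.3700; √(b/2)=3.2863, √(2b)=6.5727; F=3.2863×(-21.134)=-69.4534, v=25.3700/6.5727=3.8599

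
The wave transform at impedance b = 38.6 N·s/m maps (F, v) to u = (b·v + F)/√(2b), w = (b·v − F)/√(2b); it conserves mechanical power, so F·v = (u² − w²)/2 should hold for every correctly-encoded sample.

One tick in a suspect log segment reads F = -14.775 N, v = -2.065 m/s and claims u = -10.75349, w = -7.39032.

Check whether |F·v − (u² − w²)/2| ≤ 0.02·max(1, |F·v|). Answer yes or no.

F·v = (-14.775)×(-2.065) = 30.51037 W.
(u² − w²)/2 = (115.63755 − 54.61683)/2 = 30.51036 W.
|Δ| = 0.00002;  2% of max(1, |F·v|) = 0.61021.

yes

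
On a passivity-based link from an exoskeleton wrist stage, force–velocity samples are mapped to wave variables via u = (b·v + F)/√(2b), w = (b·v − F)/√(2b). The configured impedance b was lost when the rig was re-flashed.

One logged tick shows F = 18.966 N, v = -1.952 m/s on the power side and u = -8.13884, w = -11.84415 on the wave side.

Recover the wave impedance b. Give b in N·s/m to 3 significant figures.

u + w = -19.98299;  u + w = √(2b)·v, so √(2b) = -19.98299/(-1.952) = 10.23719.
b = (√(2b))²/2 = 104.80001/2 = 52.40000.
(Check via u − w = 2F/√(2b): u − w = 3.70531, 2F/√(2b) = 3.70531.)

b = 52.4 N·s/m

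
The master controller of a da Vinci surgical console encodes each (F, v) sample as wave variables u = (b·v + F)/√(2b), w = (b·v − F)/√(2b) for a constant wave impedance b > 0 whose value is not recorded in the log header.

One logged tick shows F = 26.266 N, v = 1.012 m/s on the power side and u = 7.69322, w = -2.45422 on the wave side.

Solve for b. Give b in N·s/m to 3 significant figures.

b = 13.4 N·s/m

u + w = 5.2390;  u + w = √(2b)·v, so √(2b) = 5.2390/1.012 = 5.1769.
b = (√(2b))²/2 = 26.8001/2 = 13.4000.
(Check via u − w = 2F/√(2b): u − w = 10.1474, 2F/√(2b) = 10.1474.)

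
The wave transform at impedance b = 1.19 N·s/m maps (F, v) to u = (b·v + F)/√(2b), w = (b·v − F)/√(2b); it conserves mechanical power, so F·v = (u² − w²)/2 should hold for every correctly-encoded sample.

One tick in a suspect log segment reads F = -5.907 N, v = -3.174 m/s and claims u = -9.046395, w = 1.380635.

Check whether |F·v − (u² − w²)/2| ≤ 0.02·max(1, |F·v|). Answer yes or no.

no

F·v = (-5.907)×(-3.174) = 18.748818 W.
(u² − w²)/2 = (81.837262 − 1.906153)/2 = 39.965555 W.
|Δ| = 21.216737;  2% of max(1, |F·v|) = 0.374976.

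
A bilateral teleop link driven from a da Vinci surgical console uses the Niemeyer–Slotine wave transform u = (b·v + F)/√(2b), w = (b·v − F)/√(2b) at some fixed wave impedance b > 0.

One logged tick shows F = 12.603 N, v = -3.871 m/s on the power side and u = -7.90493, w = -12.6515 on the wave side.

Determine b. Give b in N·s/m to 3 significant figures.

u + w = -20.5564;  u + w = √(2b)·v, so √(2b) = -20.5564/(-3.871) = 5.3104.
b = (√(2b))²/2 = 28.2000/2 = 14.1000.
(Check via u − w = 2F/√(2b): u − w = 4.7466, 2F/√(2b) = 4.7466.)

b = 14.1 N·s/m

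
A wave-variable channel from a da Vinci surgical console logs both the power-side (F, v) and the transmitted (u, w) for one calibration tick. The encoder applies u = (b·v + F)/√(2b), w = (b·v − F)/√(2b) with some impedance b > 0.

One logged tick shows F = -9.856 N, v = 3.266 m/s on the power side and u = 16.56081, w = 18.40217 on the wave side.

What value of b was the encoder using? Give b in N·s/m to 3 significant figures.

b = 57.3 N·s/m

u + w = 34.96298;  u + w = √(2b)·v, so √(2b) = 34.96298/3.266 = 10.70514.
b = (√(2b))²/2 = 114.59997/2 = 57.29999.
(Check via u − w = 2F/√(2b): u − w = -1.84136, 2F/√(2b) = -1.84136.)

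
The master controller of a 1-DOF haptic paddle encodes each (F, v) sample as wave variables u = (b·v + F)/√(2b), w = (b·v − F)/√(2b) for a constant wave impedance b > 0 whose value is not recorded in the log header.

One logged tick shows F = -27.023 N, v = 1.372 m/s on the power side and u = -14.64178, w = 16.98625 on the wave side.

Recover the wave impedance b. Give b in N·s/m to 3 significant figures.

u + w = 2.34447;  u + w = √(2b)·v, so √(2b) = 2.34447/1.372 = 1.70880.
b = (√(2b))²/2 = 2.91999/2 = 1.45999.
(Check via u − w = 2F/√(2b): u − w = -31.62803, 2F/√(2b) = -31.62809.)

b = 1.46 N·s/m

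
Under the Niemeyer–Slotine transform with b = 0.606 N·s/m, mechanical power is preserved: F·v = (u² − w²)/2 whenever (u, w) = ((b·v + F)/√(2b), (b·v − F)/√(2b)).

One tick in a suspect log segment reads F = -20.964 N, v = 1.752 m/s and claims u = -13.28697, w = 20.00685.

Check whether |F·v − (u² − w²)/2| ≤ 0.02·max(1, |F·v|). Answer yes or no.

F·v = (-20.964)×1.752 = -36.72893 W.
(u² − w²)/2 = (176.54357 − 400.27405)/2 = -111.86524 W.
|Δ| = 75.13631;  2% of max(1, |F·v|) = 0.73458.

no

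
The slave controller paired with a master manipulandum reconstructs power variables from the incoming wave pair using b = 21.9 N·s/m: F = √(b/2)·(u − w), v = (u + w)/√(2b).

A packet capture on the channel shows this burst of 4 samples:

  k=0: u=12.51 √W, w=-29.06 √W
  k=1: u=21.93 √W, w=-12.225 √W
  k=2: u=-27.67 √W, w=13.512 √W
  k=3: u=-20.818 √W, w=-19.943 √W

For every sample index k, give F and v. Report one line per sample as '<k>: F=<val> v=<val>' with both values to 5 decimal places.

0: F=137.55839 v=-2.50070
1: F=113.02157 v=1.46642
2: F=-136.27447 v=-2.13927
3: F=-2.89544 v=-6.15897

k=0: u−w=41.57000, u+w=-16.55000; √(b/2)=3.30908, √(2b)=6.61816; F=3.30908×41.57=137.55839, v=-16.55000/6.61816=-2.50070
k=1: u−w=34.15500, u+w=9.70500; √(b/2)=3.30908, √(2b)=6.61816; F=3.30908×34.155=113.02157, v=9.70500/6.61816=1.46642
k=2: u−w=-41.18200, u+w=-14.15800; √(b/2)=3.30908, √(2b)=6.61816; F=3.30908×(-41.182)=-136.27447, v=-14.15800/6.61816=-2.13927
k=3: u−w=-0.87500, u+w=-40.76100; √(b/2)=3.30908, √(2b)=6.61816; F=3.30908×(-0.875)=-2.89544, v=-40.76100/6.61816=-6.15897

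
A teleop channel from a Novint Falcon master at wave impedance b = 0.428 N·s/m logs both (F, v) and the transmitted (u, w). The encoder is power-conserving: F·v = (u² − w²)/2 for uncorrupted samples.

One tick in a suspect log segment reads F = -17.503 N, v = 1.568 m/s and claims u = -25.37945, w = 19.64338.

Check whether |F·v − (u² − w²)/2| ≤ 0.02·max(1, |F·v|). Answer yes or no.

F·v = (-17.503)×1.568 = -27.44470 W.
(u² − w²)/2 = (644.11648 − 385.86238)/2 = 129.12705 W.
|Δ| = 156.57176;  2% of max(1, |F·v|) = 0.54889.

no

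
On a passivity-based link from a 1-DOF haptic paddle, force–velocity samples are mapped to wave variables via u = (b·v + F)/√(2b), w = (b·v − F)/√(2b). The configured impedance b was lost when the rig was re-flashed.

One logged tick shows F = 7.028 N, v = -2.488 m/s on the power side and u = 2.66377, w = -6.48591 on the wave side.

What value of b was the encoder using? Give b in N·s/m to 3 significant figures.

b = 1.18 N·s/m

u + w = -3.82214;  u + w = √(2b)·v, so √(2b) = -3.82214/(-2.488) = 1.53623.
b = (√(2b))²/2 = 2.36000/2 = 1.18000.
(Check via u − w = 2F/√(2b): u − w = 9.14968, 2F/√(2b) = 9.14967.)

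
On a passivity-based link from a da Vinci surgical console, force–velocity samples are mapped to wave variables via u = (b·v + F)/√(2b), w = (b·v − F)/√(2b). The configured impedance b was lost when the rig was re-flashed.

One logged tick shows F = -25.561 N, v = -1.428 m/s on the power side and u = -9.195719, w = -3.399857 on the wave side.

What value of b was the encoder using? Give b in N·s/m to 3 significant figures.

b = 38.9 N·s/m

u + w = -12.595576;  u + w = √(2b)·v, so √(2b) = -12.595576/(-1.428) = 8.820431.
b = (√(2b))²/2 = 77.800010/2 = 38.900005.
(Check via u − w = 2F/√(2b): u − w = -5.795862, 2F/√(2b) = -5.795862.)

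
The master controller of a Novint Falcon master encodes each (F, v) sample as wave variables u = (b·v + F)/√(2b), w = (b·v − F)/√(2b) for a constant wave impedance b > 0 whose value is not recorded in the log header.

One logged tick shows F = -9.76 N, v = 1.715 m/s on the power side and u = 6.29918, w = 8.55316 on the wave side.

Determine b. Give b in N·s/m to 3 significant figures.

b = 37.5 N·s/m

u + w = 14.85234;  u + w = √(2b)·v, so √(2b) = 14.85234/1.715 = 8.66026.
b = (√(2b))²/2 = 75.00004/2 = 37.50002.
(Check via u − w = 2F/√(2b): u − w = -2.25398, 2F/√(2b) = -2.25397.)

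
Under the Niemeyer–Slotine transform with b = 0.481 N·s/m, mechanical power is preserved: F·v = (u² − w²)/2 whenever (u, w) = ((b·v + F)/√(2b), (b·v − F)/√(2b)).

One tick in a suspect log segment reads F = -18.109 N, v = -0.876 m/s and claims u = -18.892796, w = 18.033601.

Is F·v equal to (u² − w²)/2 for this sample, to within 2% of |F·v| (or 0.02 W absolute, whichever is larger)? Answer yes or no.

F·v = (-18.109)×(-0.876) = 15.863484 W.
(u² − w²)/2 = (356.937741 − 325.210765)/2 = 15.863488 W.
|Δ| = 0.000004;  2% of max(1, |F·v|) = 0.317270.

yes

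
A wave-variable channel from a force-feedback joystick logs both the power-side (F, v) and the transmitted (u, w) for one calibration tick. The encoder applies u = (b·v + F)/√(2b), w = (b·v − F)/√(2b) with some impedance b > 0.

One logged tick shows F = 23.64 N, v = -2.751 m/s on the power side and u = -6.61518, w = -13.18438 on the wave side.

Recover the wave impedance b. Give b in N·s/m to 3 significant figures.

u + w = -19.79956;  u + w = √(2b)·v, so √(2b) = -19.79956/(-2.751) = 7.19722.
b = (√(2b))²/2 = 51.80002/2 = 25.90001.
(Check via u − w = 2F/√(2b): u − w = 6.56920, 2F/√(2b) = 6.56920.)

b = 25.9 N·s/m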